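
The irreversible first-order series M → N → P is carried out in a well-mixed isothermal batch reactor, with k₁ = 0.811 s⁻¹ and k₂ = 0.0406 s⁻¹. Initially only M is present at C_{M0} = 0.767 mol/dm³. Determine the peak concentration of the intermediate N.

0.655 mol/dm³

Evaluating C_N at t_opt = ln(k₂/k₁)/(k₂−k₁) gives C_{N,max}/C_{M0} = (k₁/k₂)^[k₂/(k₂−k₁)].
= (0.811/0.0406)^(0.0406/(0.0406−0.811)) = (19.98)^(-0.05270) = 0.8540.
C_{N,max} = 0.8540×0.767 = 0.655 mol/dm³.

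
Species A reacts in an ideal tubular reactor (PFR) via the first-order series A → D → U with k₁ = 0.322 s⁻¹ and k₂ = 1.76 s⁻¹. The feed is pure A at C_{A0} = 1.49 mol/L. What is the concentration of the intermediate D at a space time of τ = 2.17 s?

For first-order series with pure A initially, C_D(τ) = k₁C_{A0}/(k₂−k₁)·(e^(−k₁τ) − e^(−k₂τ)).
e^(−k₁τ) = e^(−0.322×2.17) = e^(−0.6987) = 0.4972; e^(−k₂τ) = e^(−3.819) = 0.02195.
C_D = 0.322×1.49/(1.76−0.322) × (0.4972−0.02195) = 0.3336×0.4753 = 0.1586 mol/L.

0.159 mol/L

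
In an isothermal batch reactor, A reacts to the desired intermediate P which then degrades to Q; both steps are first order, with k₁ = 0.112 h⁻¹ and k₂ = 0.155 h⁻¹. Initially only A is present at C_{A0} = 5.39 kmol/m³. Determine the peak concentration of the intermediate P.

1.67 kmol/m³

For a first-order series the maximum intermediate yield is C_{P,max}/C_{A0} = (k₁/k₂)^[k₂/(k₂−k₁)].
= (0.112/0.155)^(0.155/(0.155−0.112)) = (0.7226)^(3.605) = 0.3100.
C_{P,max} = 0.3100×5.39 = 1.67 kmol/m³.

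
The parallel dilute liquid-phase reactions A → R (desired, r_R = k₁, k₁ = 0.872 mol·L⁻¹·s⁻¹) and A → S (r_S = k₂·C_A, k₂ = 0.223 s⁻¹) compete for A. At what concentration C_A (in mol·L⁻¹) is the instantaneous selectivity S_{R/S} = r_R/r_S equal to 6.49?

0.603 mol·L⁻¹

S_{R/S} = (k₁/k₂)·C_A⁻¹ ⇒ C_A = (S·k₂/k₁)^(-1).
= (6.49×0.223/0.872)^(-1) = (1.660)^(-1) = 0.603 mol·L⁻¹.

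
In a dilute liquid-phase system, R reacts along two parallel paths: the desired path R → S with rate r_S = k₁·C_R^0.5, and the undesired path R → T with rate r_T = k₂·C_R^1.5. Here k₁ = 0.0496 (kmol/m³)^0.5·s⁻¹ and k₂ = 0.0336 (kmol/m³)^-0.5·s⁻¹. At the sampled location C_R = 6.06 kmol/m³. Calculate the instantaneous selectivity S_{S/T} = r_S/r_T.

0.244

S_{S/T} = r_S/r_T = (k₁·C_R^0.5)/(k₂·C_R^1.5) = (k₁/k₂)·C_R⁻¹.
= (0.0496×6.060^0.5) / (0.0336×6.060^1.5) = 0.1221/0.5012 = 0.244.
The undesired path is higher order in R, so low C_R (CSTR or dilute feed) favours S.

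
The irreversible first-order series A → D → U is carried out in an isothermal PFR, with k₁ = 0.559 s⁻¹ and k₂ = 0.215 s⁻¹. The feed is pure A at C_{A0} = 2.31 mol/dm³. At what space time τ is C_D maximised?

For first-order series the maximum of C_D occurs at τ_opt = ln(k₂/k₁)/(k₂−k₁).
= ln(0.215/0.559)/(0.215−0.559) = ln(0.3846)/-0.3440 = -0.9555/-0.3440 = 2.78 s.

2.78 s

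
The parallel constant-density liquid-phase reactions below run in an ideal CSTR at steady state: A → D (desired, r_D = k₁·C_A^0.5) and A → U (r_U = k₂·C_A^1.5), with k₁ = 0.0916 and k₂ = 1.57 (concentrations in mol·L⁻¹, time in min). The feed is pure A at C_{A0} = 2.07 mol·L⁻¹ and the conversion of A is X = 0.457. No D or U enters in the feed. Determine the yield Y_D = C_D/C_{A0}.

Exit C_A = C_{A0}(1−X) = 2.07×0.543 = 1.124 mol·L⁻¹.
In a CSTR the entire volume is at exit conditions, so r_D = 0.0916×1.124^0.5 = 0.09711 and r_U = 1.57×1.124^1.5 = 1.871.
Fraction of consumed A going to D: r_D/(r_D+r_U) = 0.04935.
C_D = 0.04935·C_{A0}·X = 0.04935×2.07×0.457 = 0.0467 mol·L⁻¹; Y_D = C_D/C_{A0} = 0.0226.

0.0226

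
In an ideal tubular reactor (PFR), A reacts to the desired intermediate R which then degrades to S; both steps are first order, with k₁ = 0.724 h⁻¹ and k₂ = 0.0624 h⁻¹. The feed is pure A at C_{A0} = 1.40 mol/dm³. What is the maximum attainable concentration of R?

For a first-order series the maximum intermediate yield is C_{R,max}/C_{A0} = (k₁/k₂)^[k₂/(k₂−k₁)].
= (0.724/0.0624)^(0.0624/(0.0624−0.724)) = (11.60)^(-0.09432) = 0.7936.
C_{R,max} = 0.7936×1.40 = 1.11 mol/dm³.

1.11 mol/dm³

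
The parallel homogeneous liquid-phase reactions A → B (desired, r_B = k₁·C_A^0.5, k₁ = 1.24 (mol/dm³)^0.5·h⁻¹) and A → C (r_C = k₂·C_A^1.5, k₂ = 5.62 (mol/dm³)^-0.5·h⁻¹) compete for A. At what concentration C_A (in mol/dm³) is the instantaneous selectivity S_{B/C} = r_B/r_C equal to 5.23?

0.0422 mol/dm³

S_{B/C} = (k₁/k₂)·C_A⁻¹ ⇒ C_A = (S·k₂/k₁)^(-1).
= (5.23×5.62/1.24)^(-1) = (23.70)^(-1) = 0.0422 mol/dm³.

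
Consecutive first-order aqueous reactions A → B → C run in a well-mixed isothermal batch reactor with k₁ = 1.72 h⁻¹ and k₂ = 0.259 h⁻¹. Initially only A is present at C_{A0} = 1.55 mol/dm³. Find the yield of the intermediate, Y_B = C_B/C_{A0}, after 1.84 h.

Solving the coupled first-order balances gives C_B(t) = [k₁/(k₂−k₁)]·C_{A0}·(e^(−k₁t) − e^(−k₂t)).
e^(−k₁t) = e^(−1.72×1.84) = e^(−3.165) = 0.04222; e^(−k₂t) = e^(−0.4766) = 0.6209.
C_B = 1.72×1.55/(0.259−1.72) × (0.04222−0.6209) = (-1.825)×(-0.5787) = 1.056 mol/dm³.
Y_B = C_B/C_{A0} = 1.056/1.55 = 0.681.

0.681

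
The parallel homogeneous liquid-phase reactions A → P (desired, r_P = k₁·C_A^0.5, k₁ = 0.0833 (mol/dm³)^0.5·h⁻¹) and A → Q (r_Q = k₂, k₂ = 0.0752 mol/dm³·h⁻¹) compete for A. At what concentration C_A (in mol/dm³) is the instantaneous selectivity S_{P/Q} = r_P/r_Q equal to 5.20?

22.0 mol/dm³

S_{P/Q} = (k₁/k₂)·C_A^0.5 ⇒ C_A = (S·k₂/k₁)^(2).
= (5.20×0.0752/0.0833)^(2) = (4.694)^(2) = 22.0 mol/dm³.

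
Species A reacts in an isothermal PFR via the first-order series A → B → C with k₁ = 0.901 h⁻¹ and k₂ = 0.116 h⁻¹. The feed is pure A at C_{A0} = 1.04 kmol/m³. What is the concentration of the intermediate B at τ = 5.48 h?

Solving the coupled first-order balances gives C_B(τ) = [k₁/(k₂−k₁)]·C_{A0}·(e^(−k₁τ) − e^(−k₂τ)).
e^(−k₁τ) = e^(−0.901×5.48) = e^(−4.937) = 0.007173; e^(−k₂τ) = e^(−0.6357) = 0.5296.
C_B = 0.901×1.04/(0.116−0.901) × (0.007173−0.5296) = (-1.194)×(-0.5224) = 0.6236 kmol/m³.

0.624 kmol/m³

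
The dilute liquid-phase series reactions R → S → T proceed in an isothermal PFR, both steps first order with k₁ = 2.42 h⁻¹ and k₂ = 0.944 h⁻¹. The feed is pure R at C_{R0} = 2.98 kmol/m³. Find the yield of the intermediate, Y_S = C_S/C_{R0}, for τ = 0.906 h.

The intermediate concentration in a first-order A→B→C sequence is C_S = k₁C_{R0}(e^(−k₁τ) − e^(−k₂τ))/(k₂−k₁).
e^(−k₁τ) = e^(−2.42×0.906) = e^(−2.193) = 0.1116; e^(−k₂τ) = e^(−0.8553) = 0.4252.
C_S = 2.42×2.98/(0.944−2.42) × (0.1116−0.4252) = (-4.886)×(-0.3135) = 1.532 kmol/m³.
Y_S = C_S/C_{R0} = 1.532/2.98 = 0.514.

0.514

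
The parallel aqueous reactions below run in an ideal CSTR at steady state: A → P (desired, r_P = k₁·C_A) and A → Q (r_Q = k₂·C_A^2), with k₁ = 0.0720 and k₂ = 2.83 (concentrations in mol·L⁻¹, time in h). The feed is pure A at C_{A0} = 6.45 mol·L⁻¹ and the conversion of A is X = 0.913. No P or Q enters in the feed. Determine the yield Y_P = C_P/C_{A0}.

0.0396

Exit C_A = C_{A0}(1−X) = 6.45×0.0870 = 0.5611 mol·L⁻¹.
In a CSTR the entire volume is at exit conditions, so r_P = 0.0720×0.5611 = 0.04040 and r_Q = 2.83×0.5611^2 = 0.8911.
Fraction of consumed A going to P: r_P/(r_P+r_Q) = 0.04337.
C_P = 0.04337·C_{A0}·X = 0.04337×6.45×0.913 = 0.255 mol·L⁻¹; Y_P = C_P/C_{A0} = 0.0396.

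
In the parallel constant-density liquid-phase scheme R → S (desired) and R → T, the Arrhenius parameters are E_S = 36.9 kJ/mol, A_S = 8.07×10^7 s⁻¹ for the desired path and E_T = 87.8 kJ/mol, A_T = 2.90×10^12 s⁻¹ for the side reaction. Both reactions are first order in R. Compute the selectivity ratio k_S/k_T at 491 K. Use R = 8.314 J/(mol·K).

7.24

k_S/k_T = (A_S/A_T)·exp[−(E_S−E_T)/(RT)] = (A_S/A_T)·exp[(E_T−E_S)/(RT)].
(E_T−E_S)/(RT) = (87.8−36.9)×10³/(8.314×491) = 50900/4082 = 12.47.
k_S/k_T = (8.07×10^7/2.90×10^12)·exp(12.47) = 2.783×10^-5 × 2.601×10^5 = 7.24.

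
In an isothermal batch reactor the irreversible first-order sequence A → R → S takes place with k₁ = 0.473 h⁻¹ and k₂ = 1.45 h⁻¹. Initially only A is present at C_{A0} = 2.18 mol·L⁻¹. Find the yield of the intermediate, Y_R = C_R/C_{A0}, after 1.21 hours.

For first-order series with pure A initially, C_R(t) = k₁C_{A0}/(k₂−k₁)·(e^(−k₁t) − e^(−k₂t)).
e^(−k₁t) = e^(−0.473×1.21) = e^(−0.5723) = 0.5642; e^(−k₂t) = e^(−1.754) = 0.1730.
C_R = 0.473×2.18/(1.45−0.473) × (0.5642−0.1730) = 1.055×0.3912 = 0.4129 mol·L⁻¹.
Y_R = C_R/C_{A0} = 0.4129/2.18 = 0.189.

0.189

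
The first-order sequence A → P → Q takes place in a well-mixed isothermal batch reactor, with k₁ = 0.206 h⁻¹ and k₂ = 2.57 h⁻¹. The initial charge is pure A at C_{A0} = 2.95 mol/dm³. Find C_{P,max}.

0.190 mol/dm³

At the optimum, C_{P,max}/C_{A0} = (k₁/k₂)^[k₂/(k₂−k₁)].
= (0.206/2.57)^(2.57/(2.57−0.206)) = (0.08016)^(1.087) = 0.06433.
C_{P,max} = 0.06433×2.95 = 0.190 mol/dm³.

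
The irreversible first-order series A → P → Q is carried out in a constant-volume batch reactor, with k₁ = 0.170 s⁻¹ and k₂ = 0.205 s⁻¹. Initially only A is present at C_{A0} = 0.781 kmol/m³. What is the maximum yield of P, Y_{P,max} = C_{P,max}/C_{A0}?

0.334

Evaluating C_P at t_opt = ln(k₂/k₁)/(k₂−k₁) gives C_{P,max}/C_{A0} = (k₁/k₂)^[k₂/(k₂−k₁)].
= (0.170/0.205)^(0.205/(0.205−0.170)) = (0.8293)^(5.857) = 0.3340.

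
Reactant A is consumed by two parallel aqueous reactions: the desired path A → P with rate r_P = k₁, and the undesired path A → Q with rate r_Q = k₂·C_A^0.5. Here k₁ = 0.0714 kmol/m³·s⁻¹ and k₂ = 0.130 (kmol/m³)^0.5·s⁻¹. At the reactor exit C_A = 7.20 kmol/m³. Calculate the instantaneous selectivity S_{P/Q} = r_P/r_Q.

0.205

S_{P/Q} = r_P/r_Q = (k₁)/(k₂·C_A^0.5) = (k₁/k₂)·C_A^-0.5.
= (0.0714) / (0.130×7.200^0.5) = 0.07140/0.3488 = 0.205.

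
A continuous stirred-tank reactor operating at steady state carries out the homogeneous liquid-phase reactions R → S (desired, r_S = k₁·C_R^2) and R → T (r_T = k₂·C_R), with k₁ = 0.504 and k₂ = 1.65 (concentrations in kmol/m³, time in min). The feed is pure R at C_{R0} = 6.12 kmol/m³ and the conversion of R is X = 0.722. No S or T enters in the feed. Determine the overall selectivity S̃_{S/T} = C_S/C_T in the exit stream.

0.520

Exit C_R = C_{R0}(1−X) = 6.12×0.278 = 1.701 kmol/m³.
Rates in a CSTR are evaluated at the outlet concentration: r_S = 0.504×1.701^2 = 1.459, r_T = 1.65×1.701 = 2.807.
Overall selectivity = C_S/C_T = r_Sτ/(r_Tτ) = r_S/r_T = 0.520.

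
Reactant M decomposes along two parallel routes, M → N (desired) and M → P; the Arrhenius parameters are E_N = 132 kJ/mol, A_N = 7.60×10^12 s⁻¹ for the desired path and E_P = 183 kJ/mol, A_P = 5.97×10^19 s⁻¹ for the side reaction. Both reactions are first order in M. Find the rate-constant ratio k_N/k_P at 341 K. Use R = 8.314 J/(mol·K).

8.27

Since both paths have the same order in M, the concentration cancels and S_{N/P} = k_N/k_P = (A_N/A_P)·exp[(E_P−E_N)/(RT)].
(E_P−E_N)/(RT) = (183−132)×10³/(8.314×341) = 51000/2835 = 17.99.
k_N/k_P = (7.60×10^12/5.97×10^19)·exp(17.99) = 1.273×10^-7 × 6.494×10^7 = 8.27.
Since E_N < E_P, lowering the temperature improves selectivity toward N.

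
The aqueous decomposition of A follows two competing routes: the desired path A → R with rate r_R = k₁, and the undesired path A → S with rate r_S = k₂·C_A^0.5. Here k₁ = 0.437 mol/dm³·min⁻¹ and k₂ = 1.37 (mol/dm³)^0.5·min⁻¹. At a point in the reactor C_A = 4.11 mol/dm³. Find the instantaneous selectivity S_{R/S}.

0.157

S_{R/S} = r_R/r_S = (k₁)/(k₂·C_A^0.5) = (k₁/k₂)·C_A^-0.5.
= (0.437) / (1.37×4.110^0.5) = 0.4370/2.777 = 0.157.
The undesired path is higher order in A, so low C_A (CSTR or dilute feed) favours R.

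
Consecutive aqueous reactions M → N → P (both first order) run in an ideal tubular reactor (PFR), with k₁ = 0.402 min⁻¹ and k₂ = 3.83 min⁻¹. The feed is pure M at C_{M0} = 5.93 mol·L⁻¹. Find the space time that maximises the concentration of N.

Setting dC_N/dτ = 0 gives τ_opt = ln(k₂/k₁)/(k₂−k₁).
= ln(3.83/0.402)/(3.83−0.402) = ln(9.527)/3.428 = 2.254/3.428 = 0.658 min.

0.658 min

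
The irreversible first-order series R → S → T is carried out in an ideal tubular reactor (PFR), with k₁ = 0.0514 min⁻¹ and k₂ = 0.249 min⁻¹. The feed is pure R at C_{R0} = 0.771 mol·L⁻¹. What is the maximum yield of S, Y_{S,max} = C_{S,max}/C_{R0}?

0.137

At the optimum, C_{S,max}/C_{R0} = (k₁/k₂)^[k₂/(k₂−k₁)].
= (0.0514/0.249)^(0.249/(0.249−0.0514)) = (0.2064)^(1.260) = 0.1369.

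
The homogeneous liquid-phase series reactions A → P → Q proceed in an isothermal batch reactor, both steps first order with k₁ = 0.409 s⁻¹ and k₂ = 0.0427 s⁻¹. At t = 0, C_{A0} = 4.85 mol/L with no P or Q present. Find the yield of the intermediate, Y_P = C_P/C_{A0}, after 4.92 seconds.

The intermediate concentration in a first-order A→B→C sequence is C_P = k₁C_{A0}(e^(−k₁t) − e^(−k₂t))/(k₂−k₁).
e^(−k₁t) = e^(−0.409×4.92) = e^(−2.012) = 0.1337; e^(−k₂t) = e^(−0.2101) = 0.8105.
C_P = 0.409×4.85/(0.0427−0.409) × (0.1337−0.8105) = (-5.415)×(-0.6768) = 3.665 mol/L.
Y_P = C_P/C_{A0} = 3.665/4.85 = 0.756.

0.756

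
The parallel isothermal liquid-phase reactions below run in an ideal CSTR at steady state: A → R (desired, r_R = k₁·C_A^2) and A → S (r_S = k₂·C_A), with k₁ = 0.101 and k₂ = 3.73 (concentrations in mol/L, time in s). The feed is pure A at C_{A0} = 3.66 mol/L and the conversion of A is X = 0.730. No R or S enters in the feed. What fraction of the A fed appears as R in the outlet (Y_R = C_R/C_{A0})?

Exit C_A = C_{A0}(1−X) = 3.66×0.270 = 0.9882 mol/L.
A CSTR operates uniformly at the exit composition, giving r_R = 0.09863 and r_S = 3.686 (each k·C_A^n at C_A = 0.9882).
Fraction of consumed A going to R: r_R/(r_R+r_S) = 0.02606.
C_R = 0.02606·C_{A0}·X = 0.02606×3.66×0.730 = 0.0696 mol/L; Y_R = C_R/C_{A0} = 0.0190.

0.0190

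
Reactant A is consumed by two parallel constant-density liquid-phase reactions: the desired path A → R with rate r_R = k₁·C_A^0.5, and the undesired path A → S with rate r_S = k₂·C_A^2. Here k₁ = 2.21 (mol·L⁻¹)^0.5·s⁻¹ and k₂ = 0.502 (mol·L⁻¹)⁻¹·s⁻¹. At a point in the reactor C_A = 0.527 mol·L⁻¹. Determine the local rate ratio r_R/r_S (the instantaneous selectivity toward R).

S_{R/S} = r_R/r_S = (k₁·C_A^0.5)/(k₂·C_A^2) = (k₁/k₂)·C_A^-1.5.
= (2.21×0.5270^0.5) / (0.502×0.5270^2) = 1.604/0.1394 = 11.5.
The undesired path is higher order in A, so low C_A (CSTR or dilute feed) favours R.

11.5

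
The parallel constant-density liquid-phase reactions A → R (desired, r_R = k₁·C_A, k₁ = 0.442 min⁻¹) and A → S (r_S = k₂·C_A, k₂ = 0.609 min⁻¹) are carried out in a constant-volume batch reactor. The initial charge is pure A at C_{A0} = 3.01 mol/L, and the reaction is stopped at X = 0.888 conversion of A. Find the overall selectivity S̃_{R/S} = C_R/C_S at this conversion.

C_A = C_{A0}(1−X) = 0.3371 mol/L.
Both paths are first order in A, so the instantaneous fraction to R is constant: dC_R/d(−C_A) = k₁/(k₁+k₂) = 0.4206.
C_R = 0.4206·(C_{A0}−C_A) = 0.4206×2.673 = 1.12 mol/L.
C_S = (C_{A0}−C_A)−C_R = 1.549 mol/L; S̃_{R/S} = 1.124/1.549 = 0.726.

0.726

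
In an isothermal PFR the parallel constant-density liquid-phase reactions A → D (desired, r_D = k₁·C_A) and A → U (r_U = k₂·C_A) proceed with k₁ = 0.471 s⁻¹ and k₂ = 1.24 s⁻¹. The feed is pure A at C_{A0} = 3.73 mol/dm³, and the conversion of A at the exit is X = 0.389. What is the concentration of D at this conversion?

0.399 mol/dm³

C_A = C_{A0}(1−X) = 2.279 mol/dm³.
Both paths are first order in A, so the instantaneous fraction to D is constant: dC_D/d(−C_A) = k₁/(k₁+k₂) = 0.2753.
C_D = 0.2753·(C_{A0}−C_A) = 0.2753×1.451 = 0.399 mol/dm³.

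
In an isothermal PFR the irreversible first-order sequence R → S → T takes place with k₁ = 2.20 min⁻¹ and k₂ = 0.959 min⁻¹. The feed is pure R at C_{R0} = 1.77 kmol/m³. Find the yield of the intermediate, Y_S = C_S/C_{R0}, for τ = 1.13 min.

The intermediate concentration in a first-order A→B→C sequence is C_S = k₁C_{R0}(e^(−k₁τ) − e^(−k₂τ))/(k₂−k₁).
e^(−k₁τ) = e^(−2.20×1.13) = e^(−2.486) = 0.08324; e^(−k₂τ) = e^(−1.084) = 0.3384.
C_S = 2.20×1.77/(0.959−2.20) × (0.08324−0.3384) = (-3.138)×(-0.2551) = 0.8005 kmol/m³.
Y_S = C_S/C_{R0} = 0.8005/1.77 = 0.452.

0.452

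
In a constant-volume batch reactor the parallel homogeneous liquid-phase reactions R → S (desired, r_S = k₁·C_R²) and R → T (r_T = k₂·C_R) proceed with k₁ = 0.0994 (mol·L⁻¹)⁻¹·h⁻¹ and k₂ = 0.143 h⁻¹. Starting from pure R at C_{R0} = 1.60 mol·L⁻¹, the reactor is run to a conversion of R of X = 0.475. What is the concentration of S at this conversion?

C_R = C_{R0}(1−X) = 0.8400 mol·L⁻¹.
Along a PFR/batch, dC_T/dC_R = −r_T/(r_S+r_T) = −k₂/(k₂+k₁·C_R).
Integrating from C_{R0} to C_R: C_T = (0.143/0.0994)·ln[(0.143+0.0994·1.60)/(0.143+0.0994·0.840)] = 1.439·ln(0.3020/0.2265) = 0.4141 mol·L⁻¹.
Then C_S = (C_{R0}−C_R) − C_T = 0.7600 − 0.4141 = 0.3459 mol·L⁻¹.

0.346 mol·L⁻¹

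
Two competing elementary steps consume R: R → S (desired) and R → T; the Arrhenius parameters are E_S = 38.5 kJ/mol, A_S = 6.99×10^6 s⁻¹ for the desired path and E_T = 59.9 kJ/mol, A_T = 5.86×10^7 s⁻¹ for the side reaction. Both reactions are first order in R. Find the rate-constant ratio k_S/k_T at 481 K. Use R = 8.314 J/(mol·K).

Since both paths have the same order in R, the concentration cancels and S_{S/T} = k_S/k_T = (A_S/A_T)·exp[(E_T−E_S)/(RT)].
(E_T−E_S)/(RT) = (59.9−38.5)×10³/(8.314×481) = 21400/3999 = 5.351.
k_S/k_T = (6.99×10^6/5.86×10^7)·exp(5.351) = 0.1193 × 210.9 = 25.2.

25.2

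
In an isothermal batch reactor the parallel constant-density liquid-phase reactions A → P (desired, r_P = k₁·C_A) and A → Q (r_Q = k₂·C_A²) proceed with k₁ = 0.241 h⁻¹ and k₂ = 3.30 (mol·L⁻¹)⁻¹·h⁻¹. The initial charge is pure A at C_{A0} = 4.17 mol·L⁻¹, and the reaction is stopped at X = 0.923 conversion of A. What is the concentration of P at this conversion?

C_A = C_{A0}(1−X) = 0.3211 mol·L⁻¹.
Along a PFR/batch, dC_P/dC_A = −r_P/(r_P+r_Q) = −k₁/(k₁+k₂·C_A).
Integrating from C_{A0} to C_A: C_P = (0.241/3.30)·ln[(0.241+3.30·4.17)/(0.241+3.30·0.321)] = 0.07303·ln(14.00/1.301) = 0.1735 mol·L⁻¹.

0.174 mol·L⁻¹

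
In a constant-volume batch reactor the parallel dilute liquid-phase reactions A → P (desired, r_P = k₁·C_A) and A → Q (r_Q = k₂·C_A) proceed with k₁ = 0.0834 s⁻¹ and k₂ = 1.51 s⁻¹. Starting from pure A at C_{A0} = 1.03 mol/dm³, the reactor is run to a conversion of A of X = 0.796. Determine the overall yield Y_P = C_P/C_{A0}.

C_A = C_{A0}(1−X) = 0.2101 mol/dm³.
Both paths are first order in A, so the instantaneous fraction to P is constant: dC_P/d(−C_A) = k₁/(k₁+k₂) = 0.05234.
C_P = 0.05234·(C_{A0}−C_A) = 0.05234×0.8199 = 0.0429 mol/dm³.
Y_P = C_P/C_{A0} = 0.04291/1.03 = 0.0417.

0.0417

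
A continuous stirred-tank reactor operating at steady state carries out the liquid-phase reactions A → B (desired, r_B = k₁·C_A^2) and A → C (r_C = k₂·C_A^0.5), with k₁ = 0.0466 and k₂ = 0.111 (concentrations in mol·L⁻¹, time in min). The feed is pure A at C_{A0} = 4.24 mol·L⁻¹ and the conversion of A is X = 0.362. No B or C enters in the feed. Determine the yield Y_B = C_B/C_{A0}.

Exit C_A = C_{A0}(1−X) = 4.24×0.638 = 2.705 mol·L⁻¹.
A CSTR operates uniformly at the exit composition, giving r_B = 0.3410 and r_C = 0.1826 (each k·C_A^n at C_A = 2.705).
Fraction of consumed A going to B: r_B/(r_B+r_C) = 0.6513.
C_B = 0.6513·C_{A0}·X = 0.6513×4.24×0.362 = 1.000 mol·L⁻¹; Y_B = C_B/C_{A0} = 0.236.

0.236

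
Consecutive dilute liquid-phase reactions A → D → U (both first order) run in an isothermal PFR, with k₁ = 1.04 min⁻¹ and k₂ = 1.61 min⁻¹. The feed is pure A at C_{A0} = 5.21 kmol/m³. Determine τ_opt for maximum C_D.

Setting dC_D/dτ = 0 gives τ_opt = ln(k₂/k₁)/(k₂−k₁).
= ln(1.61/1.04)/(1.61−1.04) = ln(1.548)/0.5700 = 0.4370/0.5700 = 0.767 min.

0.767 min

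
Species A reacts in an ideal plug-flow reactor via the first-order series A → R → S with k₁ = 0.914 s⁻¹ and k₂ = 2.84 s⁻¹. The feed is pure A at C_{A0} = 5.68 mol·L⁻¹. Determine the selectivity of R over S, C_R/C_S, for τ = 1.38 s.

Solving the coupled first-order balances gives C_R(τ) = [k₁/(k₂−k₁)]·C_{A0}·(e^(−k₁τ) − e^(−k₂τ)).
e^(−k₁τ) = e^(−0.914×1.38) = e^(−1.261) = 0.2833; e^(−k₂τ) = e^(−3.919) = 0.01986.
C_R = 0.914×5.68/(2.84−0.914) × (0.2833−0.01986) = 2.695×0.2634 = 0.7101 mol·L⁻¹.
C_A = C_{A0}e^(−k₁τ) = 1.609 mol·L⁻¹, so C_S = C_{A0}−C_A−C_R = 3.361 mol·L⁻¹; C_R/C_S = 0.211.

0.211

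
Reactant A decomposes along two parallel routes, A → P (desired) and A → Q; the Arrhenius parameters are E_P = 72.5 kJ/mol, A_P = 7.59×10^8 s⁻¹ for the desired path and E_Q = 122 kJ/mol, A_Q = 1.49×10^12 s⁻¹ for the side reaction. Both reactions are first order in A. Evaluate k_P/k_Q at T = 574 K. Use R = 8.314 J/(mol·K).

16.3

Since both paths have the same order in A, the concentration cancels and S_{P/Q} = k_P/k_Q = (A_P/A_Q)·exp[(E_Q−E_P)/(RT)].
(E_Q−E_P)/(RT) = (122−72.5)×10³/(8.314×574) = 49500/4772 = 10.37.
k_P/k_Q = (7.59×10^8/1.49×10^12)·exp(10.37) = 5.094×10^-4 × 31968 = 16.3.
Since E_P < E_Q, lowering the temperature improves selectivity toward P.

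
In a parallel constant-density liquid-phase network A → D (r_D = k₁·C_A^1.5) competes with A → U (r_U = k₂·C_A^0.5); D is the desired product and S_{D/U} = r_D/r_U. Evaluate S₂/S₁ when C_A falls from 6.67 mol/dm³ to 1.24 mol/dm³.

S_{D/U} = (k₁/k₂)·C_A, so S₂/S₁ = (C_{A,2}/C_{A,1}).
= 1.24/6.67 = 0.186.
Selectivity toward D falls as C_A falls — high-concentration operation is favoured.

0.186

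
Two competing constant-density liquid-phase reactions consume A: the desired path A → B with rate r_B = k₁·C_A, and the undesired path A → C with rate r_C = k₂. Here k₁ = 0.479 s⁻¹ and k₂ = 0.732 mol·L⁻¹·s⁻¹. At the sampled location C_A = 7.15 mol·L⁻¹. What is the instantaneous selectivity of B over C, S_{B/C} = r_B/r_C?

4.68

S_{B/C} = r_B/r_C = (k₁·C_A)/(k₂) = (k₁/k₂)·C_A.
= (0.479×7.150) / (0.732) = 3.425/0.7320 = 4.68.
Since the desired path is higher order in A, keeping C_A high (PFR or concentrated feed) favours B.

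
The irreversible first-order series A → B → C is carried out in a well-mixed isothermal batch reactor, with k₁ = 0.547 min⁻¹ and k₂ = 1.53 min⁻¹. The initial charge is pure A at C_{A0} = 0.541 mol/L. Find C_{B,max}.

For a first-order series the maximum intermediate yield is C_{B,max}/C_{A0} = (k₁/k₂)^[k₂/(k₂−k₁)].
= (0.547/1.53)^(1.53/(1.53−0.547)) = (0.3575)^(1.556) = 0.2017.
C_{B,max} = 0.2017×0.541 = 0.109 mol/L.

0.109 mol/L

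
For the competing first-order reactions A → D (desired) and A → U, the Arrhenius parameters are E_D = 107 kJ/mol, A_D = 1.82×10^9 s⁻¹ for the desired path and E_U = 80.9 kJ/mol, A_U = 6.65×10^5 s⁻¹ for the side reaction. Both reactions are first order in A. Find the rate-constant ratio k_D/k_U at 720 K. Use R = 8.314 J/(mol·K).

35.0

With equal orders, S_{D/U} = k_D/k_U = (A_D/A_U)·exp[(E_U−E_D)/(RT)].
(E_U−E_D)/(RT) = (80.9−107)×10³/(8.314×720) = -26100/5986 = -4.360.
k_D/k_U = (1.82×10^9/6.65×10^5)·exp(-4.360) = 2737 × 0.01278 = 35.0.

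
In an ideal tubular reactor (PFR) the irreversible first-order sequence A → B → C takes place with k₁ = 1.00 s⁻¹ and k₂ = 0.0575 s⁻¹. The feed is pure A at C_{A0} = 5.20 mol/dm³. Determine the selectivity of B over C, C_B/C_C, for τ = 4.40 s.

4.58

The intermediate concentration in a first-order A→B→C sequence is C_B = k₁C_{A0}(e^(−k₁τ) − e^(−k₂τ))/(k₂−k₁).
e^(−k₁τ) = e^(−1.00×4.40) = e^(−4.400) = 0.01228; e^(−k₂τ) = e^(−0.2530) = 0.7765.
C_B = 1.00×5.20/(0.0575−1.00) × (0.01228−0.7765) = (-5.517)×(-0.7642) = 4.216 mol/dm³.
C_A = C_{A0}e^(−k₁τ) = 0.06384 mol/dm³, so C_C = C_{A0}−C_A−C_B = 0.9199 mol/dm³; C_B/C_C = 4.58.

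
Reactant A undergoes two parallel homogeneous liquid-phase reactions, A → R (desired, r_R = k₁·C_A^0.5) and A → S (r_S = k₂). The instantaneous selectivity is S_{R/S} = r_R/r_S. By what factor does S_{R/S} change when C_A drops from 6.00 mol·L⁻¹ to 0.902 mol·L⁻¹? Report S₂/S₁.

S_{R/S} = (k₁/k₂)·C_A^0.5, so S₂/S₁ = (C_{A,2}/C_{A,1})^0.5.
= (0.902/6.00)^0.5 = (0.1503)^0.5 = 0.388.

0.388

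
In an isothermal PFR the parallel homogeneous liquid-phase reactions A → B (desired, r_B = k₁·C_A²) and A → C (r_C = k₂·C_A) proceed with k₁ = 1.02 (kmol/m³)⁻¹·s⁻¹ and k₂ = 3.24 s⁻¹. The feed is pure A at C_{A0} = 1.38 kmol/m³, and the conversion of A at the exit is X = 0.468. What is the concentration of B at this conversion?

C_A = C_{A0}(1−X) = 0.7342 kmol/m³.
Along a PFR/batch, dC_C/dC_A = −r_C/(r_B+r_C) = −k₂/(k₂+k₁·C_A).
Integrating from C_{A0} to C_A: C_C = (3.24/1.02)·ln[(3.24+1.02·1.38)/(3.24+1.02·0.734)] = 3.176·ln(4.648/3.989) = 0.4855 kmol/m³.
Then C_B = (C_{A0}−C_A) − C_C = 0.6458 − 0.4855 = 0.1603 kmol/m³.

0.160 kmol/m³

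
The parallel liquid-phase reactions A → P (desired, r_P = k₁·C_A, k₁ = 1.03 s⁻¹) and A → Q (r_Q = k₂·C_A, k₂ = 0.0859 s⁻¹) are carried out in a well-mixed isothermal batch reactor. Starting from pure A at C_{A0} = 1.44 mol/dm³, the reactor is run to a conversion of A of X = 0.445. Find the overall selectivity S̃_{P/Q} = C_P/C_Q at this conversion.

12.0

C_A = C_{A0}(1−X) = 0.7992 mol/dm³.
Both paths are first order in A, so the instantaneous fraction to P is constant: dC_P/d(−C_A) = k₁/(k₁+k₂) = 0.9230.
C_P = 0.9230·(C_{A0}−C_A) = 0.9230×0.6408 = 0.591 mol/dm³.
C_Q = (C_{A0}−C_A)−C_P = 0.04933 mol/dm³; S̃_{P/Q} = 0.5915/0.04933 = 12.0.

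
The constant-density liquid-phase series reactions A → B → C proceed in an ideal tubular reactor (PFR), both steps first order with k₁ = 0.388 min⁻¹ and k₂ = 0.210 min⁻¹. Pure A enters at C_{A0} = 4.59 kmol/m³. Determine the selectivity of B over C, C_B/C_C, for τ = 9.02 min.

For first-order series with pure A initially, C_B(τ) = k₁C_{A0}/(k₂−k₁)·(e^(−k₁τ) − e^(−k₂τ)).
e^(−k₁τ) = e^(−0.388×9.02) = e^(−3.500) = 0.03020; e^(−k₂τ) = e^(−1.894) = 0.1504.
C_B = 0.388×4.59/(0.210−0.388) × (0.03020−0.1504) = (-10.01)×(-0.1202) = 1.203 kmol/m³.
C_A = C_{A0}e^(−k₁τ) = 0.1386 kmol/m³, so C_C = C_{A0}−C_A−C_B = 3.248 kmol/m³; C_B/C_C = 0.370.

0.370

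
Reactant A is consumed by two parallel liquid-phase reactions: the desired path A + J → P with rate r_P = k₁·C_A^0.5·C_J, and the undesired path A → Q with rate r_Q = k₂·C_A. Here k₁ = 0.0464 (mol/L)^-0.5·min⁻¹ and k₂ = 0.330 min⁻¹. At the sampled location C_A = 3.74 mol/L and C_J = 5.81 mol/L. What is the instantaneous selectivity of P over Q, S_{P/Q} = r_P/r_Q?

0.422

S_{P/Q} = r_P/r_Q = (k₁·C_A^0.5·C_J)/(k₂·C_A) = (k₁/k₂)·C_A^-0.5·C_J.
= (0.0464×3.740^0.5×5.810) / (0.330×3.740) = 0.5214/1.234 = 0.422.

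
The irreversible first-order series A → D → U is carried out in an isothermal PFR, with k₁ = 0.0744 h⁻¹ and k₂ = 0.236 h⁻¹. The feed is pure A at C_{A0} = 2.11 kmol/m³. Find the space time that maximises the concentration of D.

7.14 h

Setting dC_D/dτ = 0 gives τ_opt = ln(k₂/k₁)/(k₂−k₁).
= ln(0.236/0.0744)/(0.236−0.0744) = ln(3.172)/0.1616 = 1.154/0.1616 = 7.14 h.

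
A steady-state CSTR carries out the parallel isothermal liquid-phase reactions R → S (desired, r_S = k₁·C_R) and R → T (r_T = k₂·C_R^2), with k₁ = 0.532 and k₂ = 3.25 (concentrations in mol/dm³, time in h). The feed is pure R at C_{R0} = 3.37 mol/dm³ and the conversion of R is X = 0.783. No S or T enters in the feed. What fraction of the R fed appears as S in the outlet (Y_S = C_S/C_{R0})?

Exit C_R = C_{R0}(1−X) = 3.37×0.217 = 0.7313 mol/dm³.
A CSTR operates uniformly at the exit composition, giving r_S = 0.3890 and r_T = 1.738 (each k·C_R^n at C_R = 0.7313).
Fraction of consumed R going to S: r_S/(r_S+r_T) = 0.1829.
C_S = 0.1829·C_{R0}·X = 0.1829×3.37×0.783 = 0.483 mol/dm³; Y_S = C_S/C_{R0} = 0.143.

0.143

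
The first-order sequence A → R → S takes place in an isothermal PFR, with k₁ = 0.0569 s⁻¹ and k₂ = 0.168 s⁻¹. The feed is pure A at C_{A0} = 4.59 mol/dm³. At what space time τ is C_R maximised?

For first-order series the maximum of C_R occurs at τ_opt = ln(k₂/k₁)/(k₂−k₁).
= ln(0.168/0.0569)/(0.168−0.0569) = ln(2.953)/0.1111 = 1.083/0.1111 = 9.74 s.

9.74 s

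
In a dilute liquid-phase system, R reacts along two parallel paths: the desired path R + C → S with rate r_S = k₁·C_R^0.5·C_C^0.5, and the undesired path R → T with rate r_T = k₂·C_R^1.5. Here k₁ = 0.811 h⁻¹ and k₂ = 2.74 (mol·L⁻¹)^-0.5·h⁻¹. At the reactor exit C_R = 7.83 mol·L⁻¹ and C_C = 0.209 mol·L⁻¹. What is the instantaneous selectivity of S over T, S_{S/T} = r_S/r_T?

S_{S/T} = r_S/r_T = (k₁·C_R^0.5·C_C^0.5)/(k₂·C_R^1.5) = (k₁/k₂)·C_R⁻¹·C_C^0.5.
= (0.811×7.830^0.5×0.2090^0.5) / (2.74×7.830^1.5) = 1.037/60.03 = 0.0173.
The undesired path is higher order in R, so low C_R (CSTR or dilute feed) favours S.

0.0173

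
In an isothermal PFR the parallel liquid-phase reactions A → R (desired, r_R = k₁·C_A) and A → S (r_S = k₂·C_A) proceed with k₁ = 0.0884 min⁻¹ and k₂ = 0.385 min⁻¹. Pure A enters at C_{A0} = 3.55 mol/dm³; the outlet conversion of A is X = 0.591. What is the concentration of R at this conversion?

C_A = C_{A0}(1−X) = 1.452 mol/dm³.
Both paths are first order in A, so the instantaneous fraction to R is constant: dC_R/d(−C_A) = k₁/(k₁+k₂) = 0.1867.
C_R = 0.1867·(C_{A0}−C_A) = 0.1867×2.098 = 0.392 mol/dm³.

0.392 mol/dm³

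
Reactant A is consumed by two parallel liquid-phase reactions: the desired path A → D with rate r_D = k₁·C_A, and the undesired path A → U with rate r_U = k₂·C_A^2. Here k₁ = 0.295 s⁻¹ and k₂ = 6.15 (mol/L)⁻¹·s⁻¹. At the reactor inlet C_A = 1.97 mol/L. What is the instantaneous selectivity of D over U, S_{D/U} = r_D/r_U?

0.0243

S_{D/U} = r_D/r_U = (k₁·C_A)/(k₂·C_A^2) = (k₁/k₂)·C_A⁻¹.
= (0.295×1.970) / (6.15×1.970^2) = 0.5811/23.87 = 0.0243.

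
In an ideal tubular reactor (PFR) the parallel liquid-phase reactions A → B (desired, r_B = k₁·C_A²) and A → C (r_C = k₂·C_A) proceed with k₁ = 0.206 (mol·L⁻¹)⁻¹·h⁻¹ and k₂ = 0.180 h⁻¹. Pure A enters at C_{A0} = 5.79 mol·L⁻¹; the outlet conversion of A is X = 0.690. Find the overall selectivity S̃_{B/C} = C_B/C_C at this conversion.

C_A = C_{A0}(1−X) = 1.795 mol·L⁻¹.
Along a PFR/batch, dC_C/dC_A = −r_C/(r_B+r_C) = −k₂/(k₂+k₁·C_A).
Integrating from C_{A0} to C_A: C_C = (0.180/0.206)·ln[(0.180+0.206·5.79)/(0.180+0.206·1.79)] = 0.8738·ln(1.373/0.5497) = 0.7996 mol·L⁻¹.
Then C_B = (C_{A0}−C_A) − C_C = 3.995 − 0.7996 = 3.195 mol·L⁻¹.
S̃_{B/C} = C_B/C_C = 3.195/0.7996 = 4.00.

4.00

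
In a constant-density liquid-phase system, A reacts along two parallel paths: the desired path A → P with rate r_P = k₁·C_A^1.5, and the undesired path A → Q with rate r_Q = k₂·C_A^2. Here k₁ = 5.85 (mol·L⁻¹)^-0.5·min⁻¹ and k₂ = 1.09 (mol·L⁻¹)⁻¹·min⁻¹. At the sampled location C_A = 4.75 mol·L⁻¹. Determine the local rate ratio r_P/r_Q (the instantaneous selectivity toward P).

2.46

S_{P/Q} = r_P/r_Q = (k₁·C_A^1.5)/(k₂·C_A^2) = (k₁/k₂)·C_A^-0.5.
= (5.85×4.750^1.5) / (1.09×4.750^2) = 60.56/24.59 = 2.46.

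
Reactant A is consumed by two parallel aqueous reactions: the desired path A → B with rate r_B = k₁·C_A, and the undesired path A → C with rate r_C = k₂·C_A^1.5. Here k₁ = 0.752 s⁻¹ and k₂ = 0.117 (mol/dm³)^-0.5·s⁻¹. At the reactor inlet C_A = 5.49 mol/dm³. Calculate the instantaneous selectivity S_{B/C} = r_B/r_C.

2.74

S_{B/C} = r_B/r_C = (k₁·C_A)/(k₂·C_A^1.5) = (k₁/k₂)·C_A^-0.5.
= (0.752×5.490) / (0.117×5.490^1.5) = 4.128/1.505 = 2.74.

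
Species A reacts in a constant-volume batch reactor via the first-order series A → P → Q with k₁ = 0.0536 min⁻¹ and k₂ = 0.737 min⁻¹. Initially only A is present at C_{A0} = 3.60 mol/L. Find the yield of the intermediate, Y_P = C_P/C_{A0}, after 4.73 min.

For first-order series with pure A initially, C_P(t) = k₁C_{A0}/(k₂−k₁)·(e^(−k₁t) − e^(−k₂t)).
e^(−k₁t) = e^(−0.0536×4.73) = e^(−0.2535) = 0.7761; e^(−k₂t) = e^(−3.486) = 0.03062.
C_P = 0.0536×3.60/(0.737−0.0536) × (0.7761−0.03062) = 0.2824×0.7454 = 0.2105 mol/L.
Y_P = C_P/C_{A0} = 0.2105/3.60 = 0.0585.

0.0585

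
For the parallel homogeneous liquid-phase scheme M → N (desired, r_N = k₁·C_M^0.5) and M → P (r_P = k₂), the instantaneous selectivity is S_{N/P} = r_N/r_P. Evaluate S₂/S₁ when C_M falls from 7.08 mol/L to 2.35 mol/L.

S_{N/P} = (k₁/k₂)·C_M^0.5, so S₂/S₁ = (C_{M,2}/C_{M,1})^0.5.
= (2.35/7.08)^0.5 = (0.3319)^0.5 = 0.576.
Selectivity toward N falls as C_M falls — high-concentration operation is favoured.

0.576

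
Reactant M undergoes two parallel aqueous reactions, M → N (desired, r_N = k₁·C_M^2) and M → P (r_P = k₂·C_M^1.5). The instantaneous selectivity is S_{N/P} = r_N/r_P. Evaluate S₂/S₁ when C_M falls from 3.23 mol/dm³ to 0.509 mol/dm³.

S_{N/P} = (k₁/k₂)·C_M^0.5, so S₂/S₁ = (C_{M,2}/C_{M,1})^0.5.
= (0.509/3.23)^0.5 = (0.1576)^0.5 = 0.397.
Selectivity toward N falls as C_M falls — high-concentration operation is favoured.

0.397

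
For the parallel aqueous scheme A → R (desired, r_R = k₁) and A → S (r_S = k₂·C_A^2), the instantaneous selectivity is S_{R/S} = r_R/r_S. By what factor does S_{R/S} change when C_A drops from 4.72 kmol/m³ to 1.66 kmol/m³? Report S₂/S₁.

8.08

S_{R/S} = (k₁/k₂)·C_A^-2, so S₂/S₁ = (C_{A,2}/C_{A,1})^-2.
= (1.66/4.72)^(-2) = (0.3517)^(-2) = 8.08.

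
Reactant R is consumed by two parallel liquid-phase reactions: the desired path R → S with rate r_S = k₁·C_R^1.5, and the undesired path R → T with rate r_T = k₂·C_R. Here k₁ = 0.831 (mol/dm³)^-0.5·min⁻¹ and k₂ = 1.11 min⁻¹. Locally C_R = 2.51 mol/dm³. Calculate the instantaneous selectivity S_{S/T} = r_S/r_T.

1.19

S_{S/T} = r_S/r_T = (k₁·C_R^1.5)/(k₂·C_R) = (k₁/k₂)·C_R^0.5.
= (0.831×2.510^1.5) / (1.11×2.510) = 3.305/2.786 = 1.19.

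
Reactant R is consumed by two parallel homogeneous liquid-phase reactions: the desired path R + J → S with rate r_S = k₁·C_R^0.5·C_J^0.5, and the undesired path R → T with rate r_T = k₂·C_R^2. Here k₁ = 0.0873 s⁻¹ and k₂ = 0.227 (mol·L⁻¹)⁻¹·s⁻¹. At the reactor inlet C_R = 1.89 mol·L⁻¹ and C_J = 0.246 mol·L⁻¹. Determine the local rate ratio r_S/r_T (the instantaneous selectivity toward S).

0.0734

S_{S/T} = r_S/r_T = (k₁·C_R^0.5·C_J^0.5)/(k₂·C_R^2) = (k₁/k₂)·C_R^-1.5·C_J^0.5.
= (0.0873×1.890^0.5×0.2460^0.5) / (0.227×1.890^2) = 0.05953/0.8109 = 0.0734.
The undesired path is higher order in R, so low C_R (CSTR or dilute feed) favours S.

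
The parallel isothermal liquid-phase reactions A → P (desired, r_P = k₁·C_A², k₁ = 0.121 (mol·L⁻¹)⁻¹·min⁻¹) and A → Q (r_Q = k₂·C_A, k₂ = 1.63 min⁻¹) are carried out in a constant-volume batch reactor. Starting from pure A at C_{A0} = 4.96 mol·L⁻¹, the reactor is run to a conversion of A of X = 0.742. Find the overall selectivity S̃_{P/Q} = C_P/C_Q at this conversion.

0.227

C_A = C_{A0}(1−X) = 1.280 mol·L⁻¹.
Along a PFR/batch, dC_Q/dC_A = −r_Q/(r_P+r_Q) = −k₂/(k₂+k₁·C_A).
Integrating from C_{A0} to C_A: C_Q = (1.63/0.121)·ln[(1.63+0.121·4.96)/(1.63+0.121·1.28)] = 13.47·ln(2.230/1.785) = 3.001 mol·L⁻¹.
Then C_P = (C_{A0}−C_A) − C_Q = 3.680 − 3.001 = 0.6797 mol·L⁻¹.
S̃_{P/Q} = C_P/C_Q = 0.6797/3.001 = 0.227.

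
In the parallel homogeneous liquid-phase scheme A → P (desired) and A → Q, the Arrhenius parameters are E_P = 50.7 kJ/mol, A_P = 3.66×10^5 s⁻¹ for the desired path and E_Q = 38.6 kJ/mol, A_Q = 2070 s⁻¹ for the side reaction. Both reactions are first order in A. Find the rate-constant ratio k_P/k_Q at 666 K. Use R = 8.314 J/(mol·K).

k_P/k_Q = (A_P/A_Q)·exp[−(E_P−E_Q)/(RT)] = (A_P/A_Q)·exp[(E_Q−E_P)/(RT)].
(E_Q−E_P)/(RT) = (38.6−50.7)×10³/(8.314×666) = -12100/5537 = -2.185.
k_P/k_Q = (3.66×10^5/2070)·exp(-2.185) = 176.8 × 0.1124 = 19.9.
Since E_P > E_Q, raising the temperature improves selectivity toward P.

19.9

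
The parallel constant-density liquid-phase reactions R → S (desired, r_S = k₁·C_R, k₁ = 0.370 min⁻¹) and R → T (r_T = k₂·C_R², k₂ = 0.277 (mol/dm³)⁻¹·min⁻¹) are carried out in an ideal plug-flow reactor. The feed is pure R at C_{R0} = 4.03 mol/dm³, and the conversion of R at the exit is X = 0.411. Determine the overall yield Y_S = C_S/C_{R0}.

C_R = C_{R0}(1−X) = 2.374 mol/dm³.
Along a PFR/batch, dC_S/dC_R = −r_S/(r_S+r_T) = −k₁/(k₁+k₂·C_R).
Integrating from C_{R0} to C_R: C_S = (0.370/0.277)·ln[(0.370+0.277·4.03)/(0.370+0.277·2.37)] = 1.336·ln(1.486/1.028) = 0.4931 mol/dm³.
Y_S = C_S/C_{R0} = 0.4931/4.03 = 0.122.

0.122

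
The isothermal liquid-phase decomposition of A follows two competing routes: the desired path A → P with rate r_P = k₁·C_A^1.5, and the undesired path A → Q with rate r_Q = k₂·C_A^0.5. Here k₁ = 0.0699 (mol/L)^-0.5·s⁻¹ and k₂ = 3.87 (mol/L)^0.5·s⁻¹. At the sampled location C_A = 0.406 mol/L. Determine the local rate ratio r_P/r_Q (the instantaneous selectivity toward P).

S_{P/Q} = r_P/r_Q = (k₁·C_A^1.5)/(k₂·C_A^0.5) = (k₁/k₂)·C_A.
= (0.0699×0.4060^1.5) / (3.87×0.4060^0.5) = 0.01808/2.466 = 0.00733.
Since the desired path is higher order in A, keeping C_A high (PFR or concentrated feed) favours P.

0.00733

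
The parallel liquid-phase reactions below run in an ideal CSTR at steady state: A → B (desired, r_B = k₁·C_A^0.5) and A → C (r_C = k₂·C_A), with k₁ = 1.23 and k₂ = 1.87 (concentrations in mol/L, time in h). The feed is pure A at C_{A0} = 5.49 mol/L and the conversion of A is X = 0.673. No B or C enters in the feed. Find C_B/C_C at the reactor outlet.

Exit C_A = C_{A0}(1−X) = 5.49×0.327 = 1.795 mol/L.
In a CSTR the entire volume is at exit conditions, so r_B = 1.23×1.795^0.5 = 1.648 and r_C = 1.87×1.795 = 3.357.
Overall selectivity = C_B/C_C = r_Bτ/(r_Cτ) = r_B/r_C = 0.491.

0.491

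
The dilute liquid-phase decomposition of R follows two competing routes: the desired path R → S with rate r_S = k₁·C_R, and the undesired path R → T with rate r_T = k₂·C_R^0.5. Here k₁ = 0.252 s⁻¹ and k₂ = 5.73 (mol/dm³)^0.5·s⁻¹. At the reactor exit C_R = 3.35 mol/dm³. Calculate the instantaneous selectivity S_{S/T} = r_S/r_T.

0.0805

S_{S/T} = r_S/r_T = (k₁·C_R)/(k₂·C_R^0.5) = (k₁/k₂)·C_R^0.5.
= (0.252×3.350) / (5.73×3.350^0.5) = 0.8442/10.49 = 0.0805.
Since the desired path is higher order in R, keeping C_R high (PFR or concentrated feed) favours S.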